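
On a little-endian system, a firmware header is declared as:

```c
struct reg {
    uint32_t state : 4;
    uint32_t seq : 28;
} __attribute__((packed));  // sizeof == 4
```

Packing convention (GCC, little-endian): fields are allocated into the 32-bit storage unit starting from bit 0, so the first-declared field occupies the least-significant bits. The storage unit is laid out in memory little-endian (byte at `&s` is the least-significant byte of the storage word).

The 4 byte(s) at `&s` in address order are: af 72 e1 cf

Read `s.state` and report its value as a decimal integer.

[0]=0xaf [1]=0x72 [2]=0xe1 [3]=0xcf (little-endian) → word 0xcfe172af
state [0+:4] = (word>>0) & 0xf = 15  ←
seq [4+:28] = (word>>4) & 0xfffffff = 217978666

15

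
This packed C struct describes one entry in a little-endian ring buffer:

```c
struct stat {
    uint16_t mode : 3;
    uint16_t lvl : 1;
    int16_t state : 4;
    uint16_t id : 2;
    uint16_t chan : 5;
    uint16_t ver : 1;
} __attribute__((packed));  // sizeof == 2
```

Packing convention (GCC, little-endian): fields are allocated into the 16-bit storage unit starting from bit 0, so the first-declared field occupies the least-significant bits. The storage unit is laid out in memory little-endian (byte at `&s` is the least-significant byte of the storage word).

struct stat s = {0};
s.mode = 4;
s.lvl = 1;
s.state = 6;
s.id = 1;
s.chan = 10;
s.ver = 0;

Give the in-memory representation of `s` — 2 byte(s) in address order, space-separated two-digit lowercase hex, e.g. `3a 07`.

[0+:3] mode=4 & 0x7 = 0x4; word=0x0004
[3+:1] lvl=1 & 0x1 = 0x1; word=0x000c
[4+:4] state=6 & 0xf = 0x6; word=0x006c
[8+:2] id=1 & 0x3 = 0x1; word=0x016c
[10+:5] chan=10 & 0x1f = 0xa; word=0x296c
[15+:1] ver=0 & 0x1 = 0x0; word=0x296c
word = 0x296c → little-endian bytes:
  [0]=0x6c  [1]=0x29

6c 29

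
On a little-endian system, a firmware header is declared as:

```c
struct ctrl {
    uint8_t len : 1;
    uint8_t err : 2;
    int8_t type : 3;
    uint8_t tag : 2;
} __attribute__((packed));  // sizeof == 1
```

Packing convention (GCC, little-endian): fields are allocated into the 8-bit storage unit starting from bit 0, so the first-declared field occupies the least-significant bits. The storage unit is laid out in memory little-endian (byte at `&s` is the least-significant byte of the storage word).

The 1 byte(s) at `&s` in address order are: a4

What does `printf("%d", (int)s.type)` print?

[0]=0xa4 (little-endian) → word 0xa4
len:1 @ bit 0 → (0xa4>>0)&0x1 = 0x0
err:2 @ bit 1 → (0xa4>>1)&0x3 = 0x2
type:3 @ bit 3 → (0xa4>>3)&0x7 = 0x4  ←
tag:2 @ bit 6 → (0xa4>>6)&0x3 = 0x2
type signed 3b, MSB=1: 4 - 8 = -4

-4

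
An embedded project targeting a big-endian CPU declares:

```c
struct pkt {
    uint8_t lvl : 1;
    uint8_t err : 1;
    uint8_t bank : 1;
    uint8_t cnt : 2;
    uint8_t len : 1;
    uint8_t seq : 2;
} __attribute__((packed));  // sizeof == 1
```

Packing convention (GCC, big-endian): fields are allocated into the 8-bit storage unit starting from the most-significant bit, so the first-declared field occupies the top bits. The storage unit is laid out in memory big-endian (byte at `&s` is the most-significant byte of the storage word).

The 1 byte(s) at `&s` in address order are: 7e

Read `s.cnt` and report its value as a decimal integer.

3

[0]=0x7e (big-endian) → word 0x7e
lvl:1 @ bit 7 → (0x7e>>7)&0x1 = 0x0
err:1 @ bit 6 → (0x7e>>6)&0x1 = 0x1
bank:1 @ bit 5 → (0x7e>>5)&0x1 = 0x1
cnt:2 @ bit 3 → (0x7e>>3)&0x3 = 0x3  ←
len:1 @ bit 2 → (0x7e>>2)&0x1 = 0x1
seq:2 @ bit 0 → (0x7e>>0)&0x3 = 0x2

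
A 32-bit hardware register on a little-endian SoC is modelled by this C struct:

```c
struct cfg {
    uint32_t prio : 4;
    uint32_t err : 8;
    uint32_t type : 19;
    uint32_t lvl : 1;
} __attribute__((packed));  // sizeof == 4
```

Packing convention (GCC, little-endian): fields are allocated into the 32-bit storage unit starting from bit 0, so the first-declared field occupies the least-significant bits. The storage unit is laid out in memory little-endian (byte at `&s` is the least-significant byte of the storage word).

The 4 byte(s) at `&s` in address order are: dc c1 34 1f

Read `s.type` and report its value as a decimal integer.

127820

[0]=0xdc [1]=0xc1 [2]=0x34 [3]=0x1f (little-endian) → word 0x1f34c1dc
prio:4 @ bit 0 → (0x1f34c1dc>>0)&0xf = 0xc
err:8 @ bit 4 → (0x1f34c1dc>>4)&0xff = 0x1d
type:19 @ bit 12 → (0x1f34c1dc>>12)&0x7ffff = 0x1f34c  ←
lvl:1 @ bit 31 → (0x1f34c1dc>>31)&0x1 = 0x0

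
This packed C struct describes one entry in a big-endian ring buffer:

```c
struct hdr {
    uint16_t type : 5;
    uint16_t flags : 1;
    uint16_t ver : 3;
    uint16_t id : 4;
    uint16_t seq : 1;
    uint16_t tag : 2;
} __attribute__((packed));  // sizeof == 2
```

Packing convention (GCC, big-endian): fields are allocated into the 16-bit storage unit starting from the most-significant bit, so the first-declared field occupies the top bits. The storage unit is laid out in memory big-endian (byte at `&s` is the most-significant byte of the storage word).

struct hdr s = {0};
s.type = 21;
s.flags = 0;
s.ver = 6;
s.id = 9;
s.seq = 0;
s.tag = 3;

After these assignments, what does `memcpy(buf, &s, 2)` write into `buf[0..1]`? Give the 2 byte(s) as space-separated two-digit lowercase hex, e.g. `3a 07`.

type (5b) val=21 bits=0x15 at bit 11: 0xa800
flags (1b) val=0 bits=0x0 at bit 10: 0xa800
ver (3b) val=6 bits=0x6 at bit 7: 0xab00
id (4b) val=9 bits=0x9 at bit 3: 0xab48
seq (1b) val=0 bits=0x0 at bit 2: 0xab48
tag (2b) val=3 bits=0x3 at bit 0: 0xab4b
word = 0xab4b → big-endian bytes:
  [0]=0xab  [1]=0x4b

ab 4b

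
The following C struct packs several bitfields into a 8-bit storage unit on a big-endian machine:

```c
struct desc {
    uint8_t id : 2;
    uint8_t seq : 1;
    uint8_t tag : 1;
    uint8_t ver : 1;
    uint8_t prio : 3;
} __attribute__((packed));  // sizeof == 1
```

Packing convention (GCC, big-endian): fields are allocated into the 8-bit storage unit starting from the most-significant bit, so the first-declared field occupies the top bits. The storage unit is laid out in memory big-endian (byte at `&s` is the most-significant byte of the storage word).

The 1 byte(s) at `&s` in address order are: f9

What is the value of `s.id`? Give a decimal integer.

[0]=0xf9 (big-endian) → word 0xf9
id [6+:2] = (word>>6) & 0x3 = 3  ←
seq [5+:1] = (word>>5) & 0x1 = 1
tag [4+:1] = (word>>4) & 0x1 = 1
ver [3+:1] = (word>>3) & 0x1 = 1
prio [0+:3] = (word>>0) & 0x7 = 1

3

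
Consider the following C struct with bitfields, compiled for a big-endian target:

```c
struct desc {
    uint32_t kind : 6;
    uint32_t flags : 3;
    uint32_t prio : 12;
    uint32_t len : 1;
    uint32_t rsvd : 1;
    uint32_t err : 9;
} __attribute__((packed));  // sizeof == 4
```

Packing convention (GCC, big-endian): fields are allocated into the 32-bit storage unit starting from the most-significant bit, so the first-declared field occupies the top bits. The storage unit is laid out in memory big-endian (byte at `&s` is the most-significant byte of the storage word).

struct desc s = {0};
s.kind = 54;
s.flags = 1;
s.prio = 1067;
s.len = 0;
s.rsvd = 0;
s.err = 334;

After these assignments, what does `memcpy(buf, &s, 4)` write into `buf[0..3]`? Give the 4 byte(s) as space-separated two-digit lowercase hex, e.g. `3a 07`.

[26+:6] kind=54 & 0x3f = 0x36; word=0xd8000000
[23+:3] flags=1 & 0x7 = 0x1; word=0xd8800000
[11+:12] prio=1067 & 0xfff = 0x42b; word=0xd8a15800
[10+:1] len=0 & 0x1 = 0x0; word=0xd8a15800
[9+:1] rsvd=0 & 0x1 = 0x0; word=0xd8a15800
[0+:9] err=334 & 0x1ff = 0x14e; word=0xd8a1594e
word = 0xd8a1594e → big-endian bytes:
  [0]=0xd8  [1]=0xa1  [2]=0x59  [3]=0x4e

d8 a1 59 4e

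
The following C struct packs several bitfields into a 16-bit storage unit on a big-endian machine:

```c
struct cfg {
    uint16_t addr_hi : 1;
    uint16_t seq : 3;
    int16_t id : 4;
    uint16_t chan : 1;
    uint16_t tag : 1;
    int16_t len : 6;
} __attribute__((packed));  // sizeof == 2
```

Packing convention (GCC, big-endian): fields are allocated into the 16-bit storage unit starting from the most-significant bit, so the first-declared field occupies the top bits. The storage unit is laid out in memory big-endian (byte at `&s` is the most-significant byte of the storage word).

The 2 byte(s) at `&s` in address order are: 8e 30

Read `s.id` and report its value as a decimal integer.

-2

[0]=0x8e [1]=0x30 (big-endian) → word 0x8e30
addr_hi:1 @ bit 15 → (0x8e30>>15)&0x1 = 0x1
seq:3 @ bit 12 → (0x8e30>>12)&0x7 = 0x0
id:4 @ bit 8 → (0x8e30>>8)&0xf = 0xe  ←
chan:1 @ bit 7 → (0x8e30>>7)&0x1 = 0x0
tag:1 @ bit 6 → (0x8e30>>6)&0x1 = 0x0
len:6 @ bit 0 → (0x8e30>>0)&0x3f = 0x30
id signed 4b, MSB=1: 14 - 16 = -2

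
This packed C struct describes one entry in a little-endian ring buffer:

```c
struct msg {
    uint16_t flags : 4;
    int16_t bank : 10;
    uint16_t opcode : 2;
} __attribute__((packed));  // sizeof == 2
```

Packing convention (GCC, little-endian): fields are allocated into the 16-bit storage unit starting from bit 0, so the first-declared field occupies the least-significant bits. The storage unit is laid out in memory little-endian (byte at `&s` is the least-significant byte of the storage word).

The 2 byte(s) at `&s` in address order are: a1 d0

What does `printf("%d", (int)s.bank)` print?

[0]=0xa1 [1]=0xd0 (little-endian) → word 0xd0a1
flags [0+:4] = (word>>0) & 0xf = 1
bank [4+:10] = (word>>4) & 0x3ff = 266  ←
opcode [14+:2] = (word>>14) & 0x3 = 3
bank signed 10b, MSB=0: value = 266

266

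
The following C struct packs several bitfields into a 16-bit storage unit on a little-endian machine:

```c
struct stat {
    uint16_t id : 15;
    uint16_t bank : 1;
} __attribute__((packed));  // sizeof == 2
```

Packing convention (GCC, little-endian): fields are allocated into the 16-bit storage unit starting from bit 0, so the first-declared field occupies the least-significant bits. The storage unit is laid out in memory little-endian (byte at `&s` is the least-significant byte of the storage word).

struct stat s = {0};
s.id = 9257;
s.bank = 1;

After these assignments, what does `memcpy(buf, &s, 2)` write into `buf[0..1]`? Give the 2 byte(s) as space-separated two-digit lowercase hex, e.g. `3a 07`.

29 a4

[0+:15] id=9257 & 0x7fff = 0x2429; word=0x2429
[15+:1] bank=1 & 0x1 = 0x1; word=0xa429
word = 0xa429 → little-endian bytes:
  [0]=0x29  [1]=0xa4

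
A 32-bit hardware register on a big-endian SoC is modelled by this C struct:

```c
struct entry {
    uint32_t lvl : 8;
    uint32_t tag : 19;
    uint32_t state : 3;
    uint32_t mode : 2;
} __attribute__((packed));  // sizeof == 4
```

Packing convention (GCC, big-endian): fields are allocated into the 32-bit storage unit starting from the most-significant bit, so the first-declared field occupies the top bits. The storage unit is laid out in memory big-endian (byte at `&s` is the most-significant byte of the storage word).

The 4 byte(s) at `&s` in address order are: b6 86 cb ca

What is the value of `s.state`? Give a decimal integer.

2

[0]=0xb6 [1]=0x86 [2]=0xcb [3]=0xca (big-endian) → word 0xb686cbca
lvl [24+:8] = (word>>24) & 0xff = 182
tag [5+:19] = (word>>5) & 0x7ffff = 276062
state [2+:3] = (word>>2) & 0x7 = 2  ←
mode [0+:2] = (word>>0) & 0x3 = 2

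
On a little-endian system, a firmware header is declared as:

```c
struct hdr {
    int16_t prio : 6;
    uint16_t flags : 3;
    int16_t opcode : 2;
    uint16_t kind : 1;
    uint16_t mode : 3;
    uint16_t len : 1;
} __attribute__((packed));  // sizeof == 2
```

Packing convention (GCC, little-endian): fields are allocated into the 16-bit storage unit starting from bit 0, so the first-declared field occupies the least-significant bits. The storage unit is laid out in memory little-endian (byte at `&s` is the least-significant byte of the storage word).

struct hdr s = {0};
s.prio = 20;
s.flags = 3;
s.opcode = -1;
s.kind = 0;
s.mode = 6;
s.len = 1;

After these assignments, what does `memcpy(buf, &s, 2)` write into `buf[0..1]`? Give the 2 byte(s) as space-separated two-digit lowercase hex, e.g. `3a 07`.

[0+:6] prio=20 & 0x3f = 0x14; word=0x0014
[6+:3] flags=3 & 0x7 = 0x3; word=0x00d4
[9+:2] opcode=-1 & 0x3 = 0x3; word=0x06d4
[11+:1] kind=0 & 0x1 = 0x0; word=0x06d4
[12+:3] mode=6 & 0x7 = 0x6; word=0x66d4
[15+:1] len=1 & 0x1 = 0x1; word=0xe6d4
word = 0xe6d4 → little-endian bytes:
  [0]=0xd4  [1]=0xe6

d4 e6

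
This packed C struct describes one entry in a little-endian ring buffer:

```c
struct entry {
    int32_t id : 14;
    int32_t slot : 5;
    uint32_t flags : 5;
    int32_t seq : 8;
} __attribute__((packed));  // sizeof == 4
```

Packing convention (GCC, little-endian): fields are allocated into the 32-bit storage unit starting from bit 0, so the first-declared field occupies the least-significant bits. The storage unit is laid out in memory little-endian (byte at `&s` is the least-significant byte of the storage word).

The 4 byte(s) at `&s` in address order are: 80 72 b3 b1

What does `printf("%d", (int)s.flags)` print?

[0]=0x80 [1]=0x72 [2]=0xb3 [3]=0xb1 (little-endian) → word 0xb1b37280
id:14 @ bit 0 → (0xb1b37280>>0)&0x3fff = 0x3280
slot:5 @ bit 14 → (0xb1b37280>>14)&0x1f = 0xd
flags:5 @ bit 19 → (0xb1b37280>>19)&0x1f = 0x16  ←
seq:8 @ bit 24 → (0xb1b37280>>24)&0xff = 0xb1

22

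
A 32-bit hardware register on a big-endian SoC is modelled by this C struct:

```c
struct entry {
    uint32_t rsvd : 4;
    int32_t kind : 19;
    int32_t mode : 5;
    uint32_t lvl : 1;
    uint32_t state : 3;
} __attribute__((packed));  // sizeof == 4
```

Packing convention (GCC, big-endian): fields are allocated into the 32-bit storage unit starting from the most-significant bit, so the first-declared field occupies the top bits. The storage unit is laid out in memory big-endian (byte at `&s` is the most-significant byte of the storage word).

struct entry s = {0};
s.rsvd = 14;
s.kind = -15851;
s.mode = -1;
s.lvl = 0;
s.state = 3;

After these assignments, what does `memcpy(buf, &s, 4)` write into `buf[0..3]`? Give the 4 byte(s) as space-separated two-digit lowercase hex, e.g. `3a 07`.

ef 84 2b f3

[28+:4] rsvd=14 & 0xf = 0xe; word=0xe0000000
[9+:19] kind=-15851 & 0x7ffff = 0x7c215; word=0xef842a00
[4+:5] mode=-1 & 0x1f = 0x1f; word=0xef842bf0
[3+:1] lvl=0 & 0x1 = 0x0; word=0xef842bf0
[0+:3] state=3 & 0x7 = 0x3; word=0xef842bf3
word = 0xef842bf3 → big-endian bytes:
  [0]=0xef  [1]=0x84  [2]=0x2b  [3]=0xf3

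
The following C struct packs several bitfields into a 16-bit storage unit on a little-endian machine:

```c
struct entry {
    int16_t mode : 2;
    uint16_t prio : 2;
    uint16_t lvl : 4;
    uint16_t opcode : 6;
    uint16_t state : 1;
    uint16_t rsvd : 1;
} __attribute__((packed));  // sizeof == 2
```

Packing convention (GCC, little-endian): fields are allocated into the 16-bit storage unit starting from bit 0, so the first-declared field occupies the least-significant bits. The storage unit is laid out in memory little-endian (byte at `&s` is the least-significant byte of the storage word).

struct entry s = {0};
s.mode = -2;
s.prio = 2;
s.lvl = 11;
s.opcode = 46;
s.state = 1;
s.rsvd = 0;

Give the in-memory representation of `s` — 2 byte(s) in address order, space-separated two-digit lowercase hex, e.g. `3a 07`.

ba 6e

mode:2 = -2 → 0x2 << 0 → word 0x0002
prio:2 = 2 → 0x2 << 2 → word 0x000a
lvl:4 = 11 → 0xb << 4 → word 0x00ba
opcode:6 = 46 → 0x2e << 8 → word 0x2eba
state:1 = 1 → 0x1 << 14 → word 0x6eba
rsvd:1 = 0 → 0x0 << 15 → word 0x6eba
word = 0x6eba → little-endian bytes:
  [0]=0xba  [1]=0x6e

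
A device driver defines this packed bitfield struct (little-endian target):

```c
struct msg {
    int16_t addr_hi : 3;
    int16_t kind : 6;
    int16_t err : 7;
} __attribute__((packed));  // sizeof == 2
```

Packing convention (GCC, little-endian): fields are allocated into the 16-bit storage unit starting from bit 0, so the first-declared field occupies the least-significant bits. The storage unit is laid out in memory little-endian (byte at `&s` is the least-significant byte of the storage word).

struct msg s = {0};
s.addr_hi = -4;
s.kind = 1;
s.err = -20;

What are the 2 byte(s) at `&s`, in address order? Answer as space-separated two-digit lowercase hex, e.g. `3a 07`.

[0+:3] addr_hi=-4 & 0x7 = 0x4; word=0x0004
[3+:6] kind=1 & 0x3f = 0x1; word=0x000c
[9+:7] err=-20 & 0x7f = 0x6c; word=0xd80c
word = 0xd80c → little-endian bytes:
  [0]=0x0c  [1]=0xd8

0c d8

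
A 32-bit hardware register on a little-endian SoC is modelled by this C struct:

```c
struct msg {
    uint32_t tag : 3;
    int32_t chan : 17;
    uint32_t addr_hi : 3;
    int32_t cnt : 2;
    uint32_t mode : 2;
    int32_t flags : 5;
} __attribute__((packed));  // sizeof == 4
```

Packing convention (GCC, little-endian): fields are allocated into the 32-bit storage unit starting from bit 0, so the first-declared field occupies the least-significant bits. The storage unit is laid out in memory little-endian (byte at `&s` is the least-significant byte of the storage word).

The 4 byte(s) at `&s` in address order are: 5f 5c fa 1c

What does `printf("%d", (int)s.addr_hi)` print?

[0]=0x5f [1]=0x5c [2]=0xfa [3]=0x1c (little-endian) → word 0x1cfa5c5f
tag:3 @ bit 0 → (0x1cfa5c5f>>0)&0x7 = 0x7
chan:17 @ bit 3 → (0x1cfa5c5f>>3)&0x1ffff = 0x14b8b
addr_hi:3 @ bit 20 → (0x1cfa5c5f>>20)&0x7 = 0x7  ←
cnt:2 @ bit 23 → (0x1cfa5c5f>>23)&0x3 = 0x1
mode:2 @ bit 25 → (0x1cfa5c5f>>25)&0x3 = 0x2
flags:5 @ bit 27 → (0x1cfa5c5f>>27)&0x1f = 0x3

7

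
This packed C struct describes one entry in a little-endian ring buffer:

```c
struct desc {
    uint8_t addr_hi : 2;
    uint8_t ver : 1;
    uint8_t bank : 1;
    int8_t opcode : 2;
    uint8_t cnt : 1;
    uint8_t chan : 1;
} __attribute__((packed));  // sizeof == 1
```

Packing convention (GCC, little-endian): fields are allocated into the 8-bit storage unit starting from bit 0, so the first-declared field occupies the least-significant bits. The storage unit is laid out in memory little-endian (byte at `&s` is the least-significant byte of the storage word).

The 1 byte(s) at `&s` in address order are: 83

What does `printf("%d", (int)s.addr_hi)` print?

3

[0]=0x83 (little-endian) → word 0x83
addr_hi [0+:2] = (word>>0) & 0x3 = 3  ←
ver [2+:1] = (word>>2) & 0x1 = 0
bank [3+:1] = (word>>3) & 0x1 = 0
opcode [4+:2] = (word>>4) & 0x3 = 0
cnt [6+:1] = (word>>6) & 0x1 = 0
chan [7+:1] = (word>>7) & 0x1 = 1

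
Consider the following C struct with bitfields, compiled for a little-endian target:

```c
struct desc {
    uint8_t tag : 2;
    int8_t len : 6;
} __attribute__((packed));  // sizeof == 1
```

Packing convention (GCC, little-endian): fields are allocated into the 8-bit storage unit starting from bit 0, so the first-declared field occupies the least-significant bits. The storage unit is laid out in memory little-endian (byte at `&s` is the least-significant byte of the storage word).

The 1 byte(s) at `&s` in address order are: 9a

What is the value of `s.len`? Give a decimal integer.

-26

[0]=0x9a (little-endian) → word 0x9a
tag:2 @ bit 0 → (0x9a>>0)&0x3 = 0x2
len:6 @ bit 2 → (0x9a>>2)&0x3f = 0x26  ←
len signed 6b, MSB=1: 38 - 64 = -26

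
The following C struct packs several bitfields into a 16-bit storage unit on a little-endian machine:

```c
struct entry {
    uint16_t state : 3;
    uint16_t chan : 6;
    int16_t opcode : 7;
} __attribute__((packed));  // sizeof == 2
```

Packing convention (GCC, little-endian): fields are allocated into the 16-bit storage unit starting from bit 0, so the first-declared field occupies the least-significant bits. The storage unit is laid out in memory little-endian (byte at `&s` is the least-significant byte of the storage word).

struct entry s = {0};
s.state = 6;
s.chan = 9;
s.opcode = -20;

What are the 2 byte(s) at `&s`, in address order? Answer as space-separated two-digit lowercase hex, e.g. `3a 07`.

4e d8

[0+:3] state=6 & 0x7 = 0x6; word=0x0006
[3+:6] chan=9 & 0x3f = 0x9; word=0x004e
[9+:7] opcode=-20 & 0x7f = 0x6c; word=0xd84e
word = 0xd84e → little-endian bytes:
  [0]=0x4e  [1]=0xd8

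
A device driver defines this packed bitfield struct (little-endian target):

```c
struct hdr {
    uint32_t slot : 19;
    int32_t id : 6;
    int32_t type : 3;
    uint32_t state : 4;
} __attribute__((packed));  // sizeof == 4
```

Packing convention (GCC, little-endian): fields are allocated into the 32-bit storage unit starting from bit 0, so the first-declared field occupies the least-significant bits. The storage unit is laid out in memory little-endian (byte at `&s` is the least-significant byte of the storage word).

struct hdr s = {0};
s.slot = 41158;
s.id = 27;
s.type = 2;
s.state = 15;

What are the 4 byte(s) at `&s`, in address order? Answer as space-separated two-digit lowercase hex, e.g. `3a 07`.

slot:19 = 41158 → 0xa0c6 << 0 → word 0x0000a0c6
id:6 = 27 → 0x1b << 19 → word 0x00d8a0c6
type:3 = 2 → 0x2 << 25 → word 0x04d8a0c6
state:4 = 15 → 0xf << 28 → word 0xf4d8a0c6
word = 0xf4d8a0c6 → little-endian bytes:
  [0]=0xc6  [1]=0xa0  [2]=0xd8  [3]=0xf4

c6 a0 d8 f4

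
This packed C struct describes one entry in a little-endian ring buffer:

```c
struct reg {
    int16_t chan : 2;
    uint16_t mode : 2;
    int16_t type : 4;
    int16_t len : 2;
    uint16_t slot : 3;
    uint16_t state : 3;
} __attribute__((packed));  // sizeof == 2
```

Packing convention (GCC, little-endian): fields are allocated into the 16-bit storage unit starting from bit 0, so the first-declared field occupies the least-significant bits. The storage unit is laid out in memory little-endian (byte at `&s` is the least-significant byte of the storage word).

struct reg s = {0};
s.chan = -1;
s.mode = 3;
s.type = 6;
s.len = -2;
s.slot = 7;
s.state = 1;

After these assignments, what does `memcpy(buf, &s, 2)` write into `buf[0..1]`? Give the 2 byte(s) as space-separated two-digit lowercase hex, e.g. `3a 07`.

[0+:2] chan=-1 & 0x3 = 0x3; word=0x0003
[2+:2] mode=3 & 0x3 = 0x3; word=0x000f
[4+:4] type=6 & 0xf = 0x6; word=0x006f
[8+:2] len=-2 & 0x3 = 0x2; word=0x026f
[10+:3] slot=7 & 0x7 = 0x7; word=0x1e6f
[13+:3] state=1 & 0x7 = 0x1; word=0x3e6f
word = 0x3e6f → little-endian bytes:
  [0]=0x6f  [1]=0x3e

6f 3e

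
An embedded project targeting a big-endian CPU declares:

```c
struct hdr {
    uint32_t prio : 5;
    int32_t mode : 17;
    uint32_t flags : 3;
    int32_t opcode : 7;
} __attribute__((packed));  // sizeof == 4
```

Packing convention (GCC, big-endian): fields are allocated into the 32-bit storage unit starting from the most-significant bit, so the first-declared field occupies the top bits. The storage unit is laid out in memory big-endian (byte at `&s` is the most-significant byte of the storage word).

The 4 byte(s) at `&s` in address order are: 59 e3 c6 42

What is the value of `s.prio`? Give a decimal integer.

[0]=0x59 [1]=0xe3 [2]=0xc6 [3]=0x42 (big-endian) → word 0x59e3c642
prio [27+:5] = (word>>27) & 0x1f = 11  ←
mode [10+:17] = (word>>10) & 0x1ffff = 30961
flags [7+:3] = (word>>7) & 0x7 = 4
opcode [0+:7] = (word>>0) & 0x7f = 66

11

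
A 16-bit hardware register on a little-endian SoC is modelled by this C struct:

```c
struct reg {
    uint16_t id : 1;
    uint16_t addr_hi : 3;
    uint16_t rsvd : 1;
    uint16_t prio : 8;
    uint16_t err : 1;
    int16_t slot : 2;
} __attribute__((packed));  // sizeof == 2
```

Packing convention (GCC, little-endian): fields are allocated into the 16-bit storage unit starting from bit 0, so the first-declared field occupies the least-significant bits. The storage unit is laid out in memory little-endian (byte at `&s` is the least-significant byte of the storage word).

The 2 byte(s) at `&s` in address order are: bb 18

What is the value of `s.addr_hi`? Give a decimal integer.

5

[0]=0xbb [1]=0x18 (little-endian) → word 0x18bb
id [0+:1] = (word>>0) & 0x1 = 1
addr_hi [1+:3] = (word>>1) & 0x7 = 5  ←
rsvd [4+:1] = (word>>4) & 0x1 = 1
prio [5+:8] = (word>>5) & 0xff = 197
err [13+:1] = (word>>13) & 0x1 = 0
slot [14+:2] = (word>>14) & 0x3 = 0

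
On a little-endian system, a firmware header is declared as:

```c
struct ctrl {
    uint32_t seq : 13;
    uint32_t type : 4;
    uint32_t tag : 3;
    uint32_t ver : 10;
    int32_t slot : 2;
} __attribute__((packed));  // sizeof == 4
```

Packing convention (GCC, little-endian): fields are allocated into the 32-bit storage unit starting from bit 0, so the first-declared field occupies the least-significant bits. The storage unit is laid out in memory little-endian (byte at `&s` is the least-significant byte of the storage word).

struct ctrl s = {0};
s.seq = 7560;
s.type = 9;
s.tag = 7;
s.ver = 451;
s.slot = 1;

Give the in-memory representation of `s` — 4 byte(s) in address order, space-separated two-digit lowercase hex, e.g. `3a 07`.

88 3d 3f 5c

[0+:13] seq=7560 & 0x1fff = 0x1d88; word=0x00001d88
[13+:4] type=9 & 0xf = 0x9; word=0x00013d88
[17+:3] tag=7 & 0x7 = 0x7; word=0x000f3d88
[20+:10] ver=451 & 0x3ff = 0x1c3; word=0x1c3f3d88
[30+:2] slot=1 & 0x3 = 0x1; word=0x5c3f3d88
word = 0x5c3f3d88 → little-endian bytes:
  [0]=0x88  [1]=0x3d  [2]=0x3f  [3]=0x5c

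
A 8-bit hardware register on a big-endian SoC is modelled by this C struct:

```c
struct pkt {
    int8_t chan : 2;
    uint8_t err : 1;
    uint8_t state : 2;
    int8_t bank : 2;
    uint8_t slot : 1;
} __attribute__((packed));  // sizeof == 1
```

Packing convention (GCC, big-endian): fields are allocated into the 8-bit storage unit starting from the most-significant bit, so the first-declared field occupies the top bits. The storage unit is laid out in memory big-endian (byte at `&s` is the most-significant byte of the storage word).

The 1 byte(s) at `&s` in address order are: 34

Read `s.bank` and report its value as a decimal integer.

-2

[0]=0x34 (big-endian) → word 0x34
chan [6+:2] = (word>>6) & 0x3 = 0
err [5+:1] = (word>>5) & 0x1 = 1
state [3+:2] = (word>>3) & 0x3 = 2
bank [1+:2] = (word>>1) & 0x3 = 2  ←
slot [0+:1] = (word>>0) & 0x1 = 0
bank signed 2b, MSB=1: 2 - 4 = -2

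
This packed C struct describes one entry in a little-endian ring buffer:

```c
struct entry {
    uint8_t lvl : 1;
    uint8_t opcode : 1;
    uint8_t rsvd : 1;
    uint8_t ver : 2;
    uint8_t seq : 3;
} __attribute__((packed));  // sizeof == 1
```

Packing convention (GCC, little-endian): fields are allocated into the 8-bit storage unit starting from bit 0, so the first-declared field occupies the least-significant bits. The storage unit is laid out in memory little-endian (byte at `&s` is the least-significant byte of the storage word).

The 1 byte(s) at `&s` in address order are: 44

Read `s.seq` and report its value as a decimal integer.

2

[0]=0x44 (little-endian) → word 0x44
lvl:1 @ bit 0 → (0x44>>0)&0x1 = 0x0
opcode:1 @ bit 1 → (0x44>>1)&0x1 = 0x0
rsvd:1 @ bit 2 → (0x44>>2)&0x1 = 0x1
ver:2 @ bit 3 → (0x44>>3)&0x3 = 0x0
seq:3 @ bit 5 → (0x44>>5)&0x7 = 0x2  ←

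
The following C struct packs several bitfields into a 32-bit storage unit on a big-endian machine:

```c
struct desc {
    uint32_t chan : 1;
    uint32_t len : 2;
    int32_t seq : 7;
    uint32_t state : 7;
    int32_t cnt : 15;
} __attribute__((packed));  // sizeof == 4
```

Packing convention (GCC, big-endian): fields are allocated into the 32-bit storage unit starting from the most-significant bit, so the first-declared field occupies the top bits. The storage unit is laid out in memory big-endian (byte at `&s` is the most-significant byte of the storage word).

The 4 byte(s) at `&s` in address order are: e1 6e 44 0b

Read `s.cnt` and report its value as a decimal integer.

-15349

[0]=0xe1 [1]=0x6e [2]=0x44 [3]=0x0b (big-endian) → word 0xe16e440b
chan [31+:1] = (word>>31) & 0x1 = 1
len [29+:2] = (word>>29) & 0x3 = 3
seq [22+:7] = (word>>22) & 0x7f = 5
state [15+:7] = (word>>15) & 0x7f = 92
cnt [0+:15] = (word>>0) & 0x7fff = 17419  ←
cnt signed 15b, MSB=1: 17419 - 32768 = -15349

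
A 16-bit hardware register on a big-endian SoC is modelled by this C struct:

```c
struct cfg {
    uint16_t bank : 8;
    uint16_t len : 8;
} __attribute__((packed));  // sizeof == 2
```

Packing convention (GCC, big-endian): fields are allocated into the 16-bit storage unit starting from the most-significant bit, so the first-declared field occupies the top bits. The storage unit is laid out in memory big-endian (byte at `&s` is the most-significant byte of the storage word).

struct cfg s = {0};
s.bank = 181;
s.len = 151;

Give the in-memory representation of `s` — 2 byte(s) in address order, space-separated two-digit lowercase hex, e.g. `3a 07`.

b5 97

[8+:8] bank=181 & 0xff = 0xb5; word=0xb500
[0+:8] len=151 & 0xff = 0x97; word=0xb597
word = 0xb597 → big-endian bytes:
  [0]=0xb5  [1]=0x97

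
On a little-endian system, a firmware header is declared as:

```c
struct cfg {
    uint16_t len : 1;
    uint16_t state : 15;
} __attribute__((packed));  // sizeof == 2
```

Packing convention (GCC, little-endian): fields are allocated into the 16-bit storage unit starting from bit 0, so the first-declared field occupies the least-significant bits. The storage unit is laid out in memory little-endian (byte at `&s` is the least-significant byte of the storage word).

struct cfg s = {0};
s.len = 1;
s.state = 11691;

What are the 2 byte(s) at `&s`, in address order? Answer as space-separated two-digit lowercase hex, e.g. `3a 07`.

57 5b

len:1 = 1 → 0x1 << 0 → word 0x0001
state:15 = 11691 → 0x2dab << 1 → word 0x5b57
word = 0x5b57 → little-endian bytes:
  [0]=0x57  [1]=0x5b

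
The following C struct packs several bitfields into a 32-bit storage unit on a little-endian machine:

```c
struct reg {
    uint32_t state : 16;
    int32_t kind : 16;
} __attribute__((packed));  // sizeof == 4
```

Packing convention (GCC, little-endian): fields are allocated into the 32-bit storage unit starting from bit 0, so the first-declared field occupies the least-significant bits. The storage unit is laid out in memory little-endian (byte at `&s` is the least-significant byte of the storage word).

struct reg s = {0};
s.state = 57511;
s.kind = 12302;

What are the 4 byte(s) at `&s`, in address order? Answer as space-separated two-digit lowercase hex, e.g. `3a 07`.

state (16b) val=57511 bits=0xe0a7 at bit 0: 0x0000e0a7
kind (16b) val=12302 bits=0x300e at bit 16: 0x300ee0a7
word = 0x300ee0a7 → little-endian bytes:
  [0]=0xa7  [1]=0xe0  [2]=0x0e  [3]=0x30

a7 e0 0e 30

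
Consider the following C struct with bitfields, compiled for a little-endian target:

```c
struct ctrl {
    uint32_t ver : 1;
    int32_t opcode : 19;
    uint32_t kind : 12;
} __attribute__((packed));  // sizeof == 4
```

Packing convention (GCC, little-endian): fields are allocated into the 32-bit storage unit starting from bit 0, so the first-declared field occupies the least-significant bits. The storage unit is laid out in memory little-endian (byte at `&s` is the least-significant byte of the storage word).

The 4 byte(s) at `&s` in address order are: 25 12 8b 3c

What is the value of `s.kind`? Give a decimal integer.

[0]=0x25 [1]=0x12 [2]=0x8b [3]=0x3c (little-endian) → word 0x3c8b1225
ver [0+:1] = (word>>0) & 0x1 = 1
opcode [1+:19] = (word>>1) & 0x7ffff = 362770
kind [20+:12] = (word>>20) & 0xfff = 968  ←

968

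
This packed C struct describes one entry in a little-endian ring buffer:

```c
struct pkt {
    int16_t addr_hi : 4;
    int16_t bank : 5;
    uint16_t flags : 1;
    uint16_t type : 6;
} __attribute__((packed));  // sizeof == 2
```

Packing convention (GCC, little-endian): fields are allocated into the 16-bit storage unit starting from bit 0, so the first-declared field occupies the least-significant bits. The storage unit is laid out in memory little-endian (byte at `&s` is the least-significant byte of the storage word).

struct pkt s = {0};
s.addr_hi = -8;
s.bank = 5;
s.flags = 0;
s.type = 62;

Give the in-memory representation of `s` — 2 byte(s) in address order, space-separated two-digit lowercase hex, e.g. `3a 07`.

58 f8

[0+:4] addr_hi=-8 & 0xf = 0x8; word=0x0008
[4+:5] bank=5 & 0x1f = 0x5; word=0x0058
[9+:1] flags=0 & 0x1 = 0x0; word=0x0058
[10+:6] type=62 & 0x3f = 0x3e; word=0xf858
word = 0xf858 → little-endian bytes:
  [0]=0x58  [1]=0xf8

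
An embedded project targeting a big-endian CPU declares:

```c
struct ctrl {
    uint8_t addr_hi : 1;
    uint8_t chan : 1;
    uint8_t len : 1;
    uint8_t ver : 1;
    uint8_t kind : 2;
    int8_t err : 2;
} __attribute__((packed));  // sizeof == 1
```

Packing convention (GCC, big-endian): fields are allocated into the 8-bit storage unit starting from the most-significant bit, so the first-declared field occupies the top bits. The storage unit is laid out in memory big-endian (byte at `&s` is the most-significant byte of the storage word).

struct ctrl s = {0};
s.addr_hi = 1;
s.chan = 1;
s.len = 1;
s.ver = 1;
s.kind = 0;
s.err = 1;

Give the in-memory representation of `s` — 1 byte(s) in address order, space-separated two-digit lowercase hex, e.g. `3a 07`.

addr_hi (1b) val=1 bits=0x1 at bit 7: 0x80
chan (1b) val=1 bits=0x1 at bit 6: 0xc0
len (1b) val=1 bits=0x1 at bit 5: 0xe0
ver (1b) val=1 bits=0x1 at bit 4: 0xf0
kind (2b) val=0 bits=0x0 at bit 2: 0xf0
err (2b) val=1 bits=0x1 at bit 0: 0xf1
word = 0xf1 → big-endian bytes:
  [0]=0xf1

f1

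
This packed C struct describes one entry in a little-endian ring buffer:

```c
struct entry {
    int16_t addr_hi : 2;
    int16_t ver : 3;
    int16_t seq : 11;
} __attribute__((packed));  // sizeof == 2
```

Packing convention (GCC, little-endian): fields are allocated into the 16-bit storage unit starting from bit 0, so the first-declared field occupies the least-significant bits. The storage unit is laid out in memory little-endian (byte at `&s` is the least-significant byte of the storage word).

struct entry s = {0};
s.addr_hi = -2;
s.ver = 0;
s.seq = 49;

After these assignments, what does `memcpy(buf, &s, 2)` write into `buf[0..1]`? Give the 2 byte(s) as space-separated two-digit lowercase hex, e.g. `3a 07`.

22 06

addr_hi (2b) val=-2 bits=0x2 at bit 0: 0x0002
ver (3b) val=0 bits=0x0 at bit 2: 0x0002
seq (11b) val=49 bits=0x31 at bit 5: 0x0622
word = 0x0622 → little-endian bytes:
  [0]=0x22  [1]=0x06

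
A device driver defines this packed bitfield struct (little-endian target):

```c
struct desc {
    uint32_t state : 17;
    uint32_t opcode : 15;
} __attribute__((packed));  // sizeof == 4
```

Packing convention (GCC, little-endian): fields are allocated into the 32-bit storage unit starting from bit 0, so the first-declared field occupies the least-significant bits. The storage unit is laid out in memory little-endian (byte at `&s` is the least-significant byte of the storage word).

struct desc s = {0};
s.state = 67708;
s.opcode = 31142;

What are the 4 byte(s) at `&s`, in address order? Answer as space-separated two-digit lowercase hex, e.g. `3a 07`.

[0+:17] state=67708 & 0x1ffff = 0x1087c; word=0x0001087c
[17+:15] opcode=31142 & 0x7fff = 0x79a6; word=0xf34d087c
word = 0xf34d087c → little-endian bytes:
  [0]=0x7c  [1]=0x08  [2]=0x4d  [3]=0xf3

7c 08 4d f3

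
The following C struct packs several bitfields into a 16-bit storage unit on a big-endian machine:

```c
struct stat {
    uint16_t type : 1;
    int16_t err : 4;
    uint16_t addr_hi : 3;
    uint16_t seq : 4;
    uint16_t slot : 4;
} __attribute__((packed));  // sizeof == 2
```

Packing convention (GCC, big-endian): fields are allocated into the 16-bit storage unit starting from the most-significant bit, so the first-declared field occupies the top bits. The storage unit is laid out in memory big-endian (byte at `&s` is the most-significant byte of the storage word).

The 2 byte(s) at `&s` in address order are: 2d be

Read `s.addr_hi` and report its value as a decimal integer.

5

[0]=0x2d [1]=0xbe (big-endian) → word 0x2dbe
type:1 @ bit 15 → (0x2dbe>>15)&0x1 = 0x0
err:4 @ bit 11 → (0x2dbe>>11)&0xf = 0x5
addr_hi:3 @ bit 8 → (0x2dbe>>8)&0x7 = 0x5  ←
seq:4 @ bit 4 → (0x2dbe>>4)&0xf = 0xb
slot:4 @ bit 0 → (0x2dbe>>0)&0xf = 0xe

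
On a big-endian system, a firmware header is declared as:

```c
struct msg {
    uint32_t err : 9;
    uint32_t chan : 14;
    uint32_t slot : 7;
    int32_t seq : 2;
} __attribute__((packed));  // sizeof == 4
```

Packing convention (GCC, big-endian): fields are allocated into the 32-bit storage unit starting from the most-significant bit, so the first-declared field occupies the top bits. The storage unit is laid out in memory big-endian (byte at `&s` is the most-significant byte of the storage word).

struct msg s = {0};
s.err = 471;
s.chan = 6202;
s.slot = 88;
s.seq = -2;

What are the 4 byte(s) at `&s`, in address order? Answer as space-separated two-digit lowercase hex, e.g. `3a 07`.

[23+:9] err=471 & 0x1ff = 0x1d7; word=0xeb800000
[9+:14] chan=6202 & 0x3fff = 0x183a; word=0xebb07400
[2+:7] slot=88 & 0x7f = 0x58; word=0xebb07560
[0+:2] seq=-2 & 0x3 = 0x2; word=0xebb07562
word = 0xebb07562 → big-endian bytes:
  [0]=0xeb  [1]=0xb0  [2]=0x75  [3]=0x62

eb b0 75 62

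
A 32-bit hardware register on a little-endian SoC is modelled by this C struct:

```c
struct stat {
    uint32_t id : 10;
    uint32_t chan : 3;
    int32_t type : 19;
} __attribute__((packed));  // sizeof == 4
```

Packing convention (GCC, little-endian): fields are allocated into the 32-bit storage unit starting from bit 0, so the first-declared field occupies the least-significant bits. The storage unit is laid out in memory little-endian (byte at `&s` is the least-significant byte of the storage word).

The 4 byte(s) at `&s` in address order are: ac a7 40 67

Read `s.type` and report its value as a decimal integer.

[0]=0xac [1]=0xa7 [2]=0x40 [3]=0x67 (little-endian) → word 0x6740a7ac
id:10 @ bit 0 → (0x6740a7ac>>0)&0x3ff = 0x3ac
chan:3 @ bit 10 → (0x6740a7ac>>10)&0x7 = 0x1
type:19 @ bit 13 → (0x6740a7ac>>13)&0x7ffff = 0x33a05  ←
type signed 19b, MSB=0: value = 211461

211461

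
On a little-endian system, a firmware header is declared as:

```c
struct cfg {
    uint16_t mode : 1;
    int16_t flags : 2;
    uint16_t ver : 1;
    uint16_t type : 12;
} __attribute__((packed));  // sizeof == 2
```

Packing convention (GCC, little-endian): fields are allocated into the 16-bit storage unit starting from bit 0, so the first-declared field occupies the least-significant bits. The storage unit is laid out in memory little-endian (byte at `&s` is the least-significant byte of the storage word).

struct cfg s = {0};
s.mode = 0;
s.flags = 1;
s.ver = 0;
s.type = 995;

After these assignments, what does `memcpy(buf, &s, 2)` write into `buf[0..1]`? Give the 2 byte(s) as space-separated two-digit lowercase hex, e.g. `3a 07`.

32 3e

mode (1b) val=0 bits=0x0 at bit 0: 0x0000
flags (2b) val=1 bits=0x1 at bit 1: 0x0002
ver (1b) val=0 bits=0x0 at bit 3: 0x0002
type (12b) val=995 bits=0x3e3 at bit 4: 0x3e32
word = 0x3e32 → little-endian bytes:
  [0]=0x32  [1]=0x3e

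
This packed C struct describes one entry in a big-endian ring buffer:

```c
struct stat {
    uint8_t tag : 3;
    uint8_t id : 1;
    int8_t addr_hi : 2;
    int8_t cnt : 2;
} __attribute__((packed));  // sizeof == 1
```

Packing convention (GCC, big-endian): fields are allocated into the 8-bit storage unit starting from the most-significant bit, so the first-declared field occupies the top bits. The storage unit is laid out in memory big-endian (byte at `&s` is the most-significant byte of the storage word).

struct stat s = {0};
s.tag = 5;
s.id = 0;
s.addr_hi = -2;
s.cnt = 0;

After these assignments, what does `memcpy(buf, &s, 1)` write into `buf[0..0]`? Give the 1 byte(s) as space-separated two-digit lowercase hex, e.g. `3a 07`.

tag:3 = 5 → 0x5 << 5 → word 0xa0
id:1 = 0 → 0x0 << 4 → word 0xa0
addr_hi:2 = -2 → 0x2 << 2 → word 0xa8
cnt:2 = 0 → 0x0 << 0 → word 0xa8
word = 0xa8 → big-endian bytes:
  [0]=0xa8

a8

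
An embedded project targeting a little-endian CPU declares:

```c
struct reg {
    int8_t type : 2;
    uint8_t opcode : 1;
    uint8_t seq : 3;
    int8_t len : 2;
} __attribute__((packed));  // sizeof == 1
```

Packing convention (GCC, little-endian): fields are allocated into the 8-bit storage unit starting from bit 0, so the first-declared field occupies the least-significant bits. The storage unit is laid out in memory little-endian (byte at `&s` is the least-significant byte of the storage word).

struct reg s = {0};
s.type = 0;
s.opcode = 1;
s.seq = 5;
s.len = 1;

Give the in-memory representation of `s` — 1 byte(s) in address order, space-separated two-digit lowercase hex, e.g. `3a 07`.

6c

type (2b) val=0 bits=0x0 at bit 0: 0x00
opcode (1b) val=1 bits=0x1 at bit 2: 0x04
seq (3b) val=5 bits=0x5 at bit 3: 0x2c
len (2b) val=1 bits=0x1 at bit 6: 0x6c
word = 0x6c → little-endian bytes:
  [0]=0x6c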